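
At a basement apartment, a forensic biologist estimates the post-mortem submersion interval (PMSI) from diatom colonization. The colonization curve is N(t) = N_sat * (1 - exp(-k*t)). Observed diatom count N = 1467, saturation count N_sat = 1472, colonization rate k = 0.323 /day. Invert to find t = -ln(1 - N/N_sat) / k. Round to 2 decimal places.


PMSI from diatom colonization curve:
N / N_sat = 1467 / 1472 = 0.996603
1 - N/N_sat = 0.003397
ln(1 - N/N_sat) = -5.684863
t = -ln(1 - N/N_sat) / k = -(-5.684863) / 0.323 = 17.60 days

17.60


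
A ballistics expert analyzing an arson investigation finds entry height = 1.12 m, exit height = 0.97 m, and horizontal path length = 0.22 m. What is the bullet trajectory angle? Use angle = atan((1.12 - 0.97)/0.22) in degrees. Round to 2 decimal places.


Bullet trajectory angle:
Height difference = 1.12 - 0.97 = 0.15 m
angle = atan(0.15 / 0.22)
angle = atan(0.681818)
angle = 34.29 degrees

34.29


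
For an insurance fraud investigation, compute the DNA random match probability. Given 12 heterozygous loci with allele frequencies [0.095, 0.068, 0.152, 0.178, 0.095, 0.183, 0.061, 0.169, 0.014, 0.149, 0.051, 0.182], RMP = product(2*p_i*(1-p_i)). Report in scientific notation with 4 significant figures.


Computing RMP for 12 loci:
Locus 1: 2 * 0.095 * 0.905 = 0.17195
Locus 2: 2 * 0.068 * 0.932 = 0.126752
Locus 3: 2 * 0.152 * 0.848 = 0.257792
Locus 4: 2 * 0.178 * 0.822 = 0.292632
Locus 5: 2 * 0.095 * 0.905 = 0.17195
Locus 6: 2 * 0.183 * 0.817 = 0.299022
Locus 7: 2 * 0.061 * 0.939 = 0.114558
Locus 8: 2 * 0.169 * 0.831 = 0.280878
Locus 9: 2 * 0.014 * 0.986 = 0.027608
Locus 10: 2 * 0.149 * 0.851 = 0.253598
Locus 11: 2 * 0.051 * 0.949 = 0.096798
Locus 12: 2 * 0.182 * 0.818 = 0.297752
RMP = 5.489e-10

5.489e-10


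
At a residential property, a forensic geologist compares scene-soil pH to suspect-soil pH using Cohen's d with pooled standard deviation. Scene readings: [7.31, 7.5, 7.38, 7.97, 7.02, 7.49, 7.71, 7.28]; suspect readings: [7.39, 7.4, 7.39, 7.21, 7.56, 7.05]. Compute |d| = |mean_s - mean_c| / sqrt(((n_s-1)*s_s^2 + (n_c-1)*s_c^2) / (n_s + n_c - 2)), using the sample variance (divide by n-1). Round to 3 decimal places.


Pooled-variance Cohen's d for soil pH comparison:
Scene mean = 59.66 / 8 = 7.4575
Suspect mean = 44 / 6 = 7.333333
Scene sample variance s_s^2 = 0.08285
Suspect sample variance s_c^2 = 0.031547
Pooled variance = ((n_s-1)*s_s^2 + (n_c-1)*s_c^2) / (n_s + n_c - 2) = 0.061474
Pooled SD = sqrt(0.061474) = 0.24794
Mean difference = 0.124167
|d| = |0.124167| / 0.24794 = 0.501

0.501


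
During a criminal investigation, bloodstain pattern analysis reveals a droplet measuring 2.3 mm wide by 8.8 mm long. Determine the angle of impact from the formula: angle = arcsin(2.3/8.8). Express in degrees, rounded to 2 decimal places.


Blood spatter impact angle calculation:
width / length = 2.3 / 8.8 = 0.261364
angle = arcsin(0.261364)
angle = 15.15 degrees

15.15


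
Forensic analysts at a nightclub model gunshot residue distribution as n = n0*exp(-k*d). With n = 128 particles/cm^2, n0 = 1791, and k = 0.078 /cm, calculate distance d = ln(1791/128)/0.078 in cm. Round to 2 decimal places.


GSR distance calculation:
n0/n = 1791 / 128 = 13.992188
ln(n0/n) = 2.638499
d = 2.638499 / 0.078 = 33.83 cm

33.83


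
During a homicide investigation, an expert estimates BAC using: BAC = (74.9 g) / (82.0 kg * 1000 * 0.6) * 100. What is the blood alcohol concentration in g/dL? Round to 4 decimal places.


Applying the Widmark formula:
BAC = (dose_g / (body_wt * 1000 * r)) * 100
Denominator = 82.0 * 1000 * 0.6 = 49200
BAC = (74.9 / 49200) * 100
BAC = 0.1522 g/dL

0.1522


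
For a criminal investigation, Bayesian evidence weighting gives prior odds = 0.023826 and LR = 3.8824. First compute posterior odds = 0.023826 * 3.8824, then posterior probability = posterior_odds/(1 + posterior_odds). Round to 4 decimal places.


Bayesian evidence evaluation:
Posterior odds = prior_odds * LR = 0.023826 * 3.8824 = 0.09250206
Posterior probability = posterior_odds / (1 + posterior_odds)
= 0.09250206 / (1 + 0.09250206)
= 0.09250206 / 1.09250206
= 0.0847

0.0847


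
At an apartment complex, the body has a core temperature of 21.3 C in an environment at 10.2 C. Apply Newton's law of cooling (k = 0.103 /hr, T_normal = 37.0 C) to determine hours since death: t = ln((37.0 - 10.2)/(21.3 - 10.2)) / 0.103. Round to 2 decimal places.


Using Newton's law of cooling:
t = ln((T_normal - T_ambient) / (T_body - T_ambient)) / k
T_normal - T_ambient = 26.8
T_body - T_ambient = 11.1
Ratio = 2.414414
ln(ratio) = 0.881457
t = 0.881457 / 0.103 = 8.56 hours

8.56


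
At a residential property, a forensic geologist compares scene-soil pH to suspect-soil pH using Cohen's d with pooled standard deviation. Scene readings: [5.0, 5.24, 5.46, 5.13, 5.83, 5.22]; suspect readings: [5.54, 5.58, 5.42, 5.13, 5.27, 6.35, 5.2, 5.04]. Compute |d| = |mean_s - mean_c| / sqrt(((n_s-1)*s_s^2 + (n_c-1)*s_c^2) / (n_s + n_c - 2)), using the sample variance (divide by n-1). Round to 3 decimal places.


Pooled-variance Cohen's d for soil pH comparison:
Scene mean = 31.88 / 6 = 5.313333
Suspect mean = 43.53 / 8 = 5.44125
Scene sample variance s_s^2 = 0.086867
Suspect sample variance s_c^2 = 0.171527
Pooled variance = ((n_s-1)*s_s^2 + (n_c-1)*s_c^2) / (n_s + n_c - 2) = 0.136252
Pooled SD = sqrt(0.136252) = 0.369123
Mean difference = -0.127917
|d| = |-0.127917| / 0.369123 = 0.347

0.347


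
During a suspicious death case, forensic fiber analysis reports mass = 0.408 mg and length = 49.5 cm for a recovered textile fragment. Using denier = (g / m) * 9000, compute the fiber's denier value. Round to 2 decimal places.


Denier calculation:
Mass in grams = 0.408 mg / 1000 = 0.000408 g
Length in meters = 49.5 cm / 100 = 0.495 m
Linear density = mass / length = 0.000408 / 0.495 = 0.00082424 g/m
Denier = (g/m) * 9000 = 0.00082424 * 9000 = 7.42

7.42


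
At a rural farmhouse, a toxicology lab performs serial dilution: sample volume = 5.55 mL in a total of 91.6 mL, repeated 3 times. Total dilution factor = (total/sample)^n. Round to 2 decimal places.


Dilution factor calculation:
Single dilution = V_total / V_sample = 91.6 / 5.55 ≈ 16.504505
Number of dilutions = 3
Total DF = (91.6 / 5.55)^3 (full precision, rounded at the end) = 4495.81

4495.81


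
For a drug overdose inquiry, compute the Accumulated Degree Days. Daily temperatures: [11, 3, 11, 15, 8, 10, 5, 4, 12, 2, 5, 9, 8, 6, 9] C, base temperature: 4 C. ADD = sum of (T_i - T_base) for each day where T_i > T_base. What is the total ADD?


Computing ADD day by day:
Day 1: max(0, 11 - 4) = 7
Day 2: max(0, 3 - 4) = 0
Day 3: max(0, 11 - 4) = 7
Day 4: max(0, 15 - 4) = 11
Day 5: max(0, 8 - 4) = 4
Day 6: max(0, 10 - 4) = 6
Day 7: max(0, 5 - 4) = 1
Day 8: max(0, 4 - 4) = 0
Day 9: max(0, 12 - 4) = 8
Day 10: max(0, 2 - 4) = 0
Day 11: max(0, 5 - 4) = 1
Day 12: max(0, 9 - 4) = 5
Day 13: max(0, 8 - 4) = 4
Day 14: max(0, 6 - 4) = 2
Day 15: max(0, 9 - 4) = 5
Total ADD = 61

61


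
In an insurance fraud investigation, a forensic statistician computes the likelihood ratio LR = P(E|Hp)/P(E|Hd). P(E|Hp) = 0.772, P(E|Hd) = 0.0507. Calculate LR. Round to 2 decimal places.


Likelihood ratio calculation:
LR = P(E|Hp) / P(E|Hd)
LR = 0.772 / 0.0507
LR = 15.23

15.23


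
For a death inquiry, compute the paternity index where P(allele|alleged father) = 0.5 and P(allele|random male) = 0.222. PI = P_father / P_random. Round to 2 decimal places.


Paternity Index calculation:
PI = P(allele|father) / P(allele|random)
PI = 0.5 / 0.222
PI = 2.25

2.25


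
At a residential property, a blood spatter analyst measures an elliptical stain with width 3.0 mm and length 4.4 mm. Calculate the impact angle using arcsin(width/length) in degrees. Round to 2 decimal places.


Blood spatter impact angle calculation:
width / length = 3.0 / 4.4 = 0.681818
angle = arcsin(0.681818)
angle = 42.99 degrees

42.99


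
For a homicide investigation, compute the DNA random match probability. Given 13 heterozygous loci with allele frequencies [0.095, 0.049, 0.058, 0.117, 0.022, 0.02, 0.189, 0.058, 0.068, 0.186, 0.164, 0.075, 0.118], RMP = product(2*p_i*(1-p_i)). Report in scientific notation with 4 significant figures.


Computing RMP for 13 loci:
Locus 1: 2 * 0.095 * 0.905 = 0.17195
Locus 2: 2 * 0.049 * 0.951 = 0.093198
Locus 3: 2 * 0.058 * 0.942 = 0.109272
Locus 4: 2 * 0.117 * 0.883 = 0.206622
Locus 5: 2 * 0.022 * 0.978 = 0.043032
Locus 6: 2 * 0.02 * 0.98 = 0.0392
Locus 7: 2 * 0.189 * 0.811 = 0.306558
Locus 8: 2 * 0.058 * 0.942 = 0.109272
Locus 9: 2 * 0.068 * 0.932 = 0.126752
Locus 10: 2 * 0.186 * 0.814 = 0.302808
Locus 11: 2 * 0.164 * 0.836 = 0.274208
Locus 12: 2 * 0.075 * 0.925 = 0.13875
Locus 13: 2 * 0.118 * 0.882 = 0.208152
RMP = 6.215e-12

6.215e-12


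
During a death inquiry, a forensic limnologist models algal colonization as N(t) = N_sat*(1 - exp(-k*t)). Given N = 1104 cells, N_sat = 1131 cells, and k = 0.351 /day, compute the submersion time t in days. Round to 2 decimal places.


PMSI from diatom colonization curve:
N / N_sat = 1104 / 1131 = 0.976127
1 - N/N_sat = 0.023873
ln(1 - N/N_sat) = -3.735007
t = -ln(1 - N/N_sat) / k = -(-3.735007) / 0.351 = 10.64 days

10.64


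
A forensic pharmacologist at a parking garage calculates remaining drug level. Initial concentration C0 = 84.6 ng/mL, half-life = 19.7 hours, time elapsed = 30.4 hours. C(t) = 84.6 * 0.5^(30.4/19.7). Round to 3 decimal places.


Drug concentration decay:
Number of half-lives = t / t_half = 30.4 / 19.7 = 1.543147
Decay factor = 0.5^1.543147 = 0.34313614
C(t) = 84.6 * 0.34313614 = 29.029 ng/mL

29.029


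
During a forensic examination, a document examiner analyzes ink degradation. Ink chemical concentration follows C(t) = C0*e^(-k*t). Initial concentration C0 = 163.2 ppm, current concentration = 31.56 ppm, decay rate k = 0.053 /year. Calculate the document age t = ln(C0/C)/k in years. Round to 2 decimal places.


Document age estimation:
C0/C = 163.2 / 31.56 = 5.171103
ln(C0/C) = 1.643086
t = 1.643086 / 0.053 = 31.00 years

31.00


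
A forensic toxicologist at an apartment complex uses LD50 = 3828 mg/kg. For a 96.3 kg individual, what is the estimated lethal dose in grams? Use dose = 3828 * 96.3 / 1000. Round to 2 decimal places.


Lethal dose calculation:
Lethal dose = LD50 * body_weight / 1000
= 3828 * 96.3 / 1000
= 368636.4 / 1000
= 368.64 g

368.64


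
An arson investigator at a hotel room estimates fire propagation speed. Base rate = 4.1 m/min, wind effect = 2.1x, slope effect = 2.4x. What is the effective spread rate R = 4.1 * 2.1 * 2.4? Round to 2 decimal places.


Fire spread rate calculation:
R = R0 * wind_factor * slope_factor
= 4.1 * 2.1 * 2.4
= 8.61 * 2.4
= 20.66 m/min

20.66


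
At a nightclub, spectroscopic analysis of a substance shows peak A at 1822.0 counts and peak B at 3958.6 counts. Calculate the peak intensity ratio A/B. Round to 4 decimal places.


Spectral peak ratio:
Peak A = 1822.0 counts
Peak B = 3958.6 counts
Ratio = 1822.0 / 3958.6 = 0.4603

0.4603


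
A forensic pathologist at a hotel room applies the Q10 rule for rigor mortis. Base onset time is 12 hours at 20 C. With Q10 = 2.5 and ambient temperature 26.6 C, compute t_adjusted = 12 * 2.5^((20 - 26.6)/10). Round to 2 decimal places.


Rigor mortis time adjustment:
Exponent = (T_ref - T_actual) / 10 = (20 - 26.6) / 10 = -0.66
Q10 factor = 2.5^-0.66 = 0.54621
t_adjusted = 12 * 0.54621 = 6.55 hours

6.55


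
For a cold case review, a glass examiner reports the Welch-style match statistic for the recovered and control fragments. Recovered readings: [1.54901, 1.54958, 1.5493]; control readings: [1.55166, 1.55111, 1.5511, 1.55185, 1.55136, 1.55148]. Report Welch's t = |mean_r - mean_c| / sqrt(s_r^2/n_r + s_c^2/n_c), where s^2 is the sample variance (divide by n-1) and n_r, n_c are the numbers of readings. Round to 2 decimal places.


Welch's t-criterion for glass RI comparison:
Recovered mean = sum / n_r = 4.64789 / 3 = 1.5492967
Control mean = sum / n_c = 9.30856 / 6 = 1.5514267
Recovered sample variance s_r^2 = 8.12333e-08
Control sample variance s_c^2 = 8.95867e-08
Welch SE (unpooled) = sqrt(s_r^2/n_r + s_c^2/n_c) = sqrt(2.70778e-08 + 1.49311e-08) = sqrt(4.20089e-08) = 0.000204961
|mean_r - mean_c| = 0.00213
t = 0.00213 / 0.000204961 = 10.39

10.39


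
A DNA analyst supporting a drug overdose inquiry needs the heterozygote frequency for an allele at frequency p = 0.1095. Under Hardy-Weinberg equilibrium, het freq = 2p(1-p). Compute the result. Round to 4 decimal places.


Hardy-Weinberg heterozygote frequency:
q = 1 - p = 1 - 0.1095 = 0.8905
2pq = 2 * 0.1095 * 0.8905 = 0.1950

0.1950


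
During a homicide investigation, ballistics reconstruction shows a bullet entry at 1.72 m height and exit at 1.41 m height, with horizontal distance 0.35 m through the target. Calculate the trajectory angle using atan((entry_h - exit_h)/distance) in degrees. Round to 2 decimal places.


Bullet trajectory angle:
Height difference = 1.72 - 1.41 = 0.31 m
angle = atan(0.31 / 0.35)
angle = atan(0.885714)
angle = 41.53 degrees

41.53


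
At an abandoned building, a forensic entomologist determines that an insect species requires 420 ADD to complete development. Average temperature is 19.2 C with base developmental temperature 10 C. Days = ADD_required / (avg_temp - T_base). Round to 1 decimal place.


Insect development time:
Effective temperature = avg_temp - T_base = 19.2 - 10 = 9.2 C
Days = ADD / effective_temp = 420 / 9.2 = 45.7 days

45.7


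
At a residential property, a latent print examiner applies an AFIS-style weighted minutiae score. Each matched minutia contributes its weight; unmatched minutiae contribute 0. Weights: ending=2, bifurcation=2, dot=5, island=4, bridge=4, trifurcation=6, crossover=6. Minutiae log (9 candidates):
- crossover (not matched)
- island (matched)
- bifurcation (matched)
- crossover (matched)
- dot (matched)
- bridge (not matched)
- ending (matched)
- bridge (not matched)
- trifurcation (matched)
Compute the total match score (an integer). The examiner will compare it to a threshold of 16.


Weighted minutiae match score:
  crossover: not matched, +0
  island: matched, +4 (running total 4)
  bifurcation: matched, +2 (running total 6)
  crossover: matched, +6 (running total 12)
  dot: matched, +5 (running total 17)
  bridge: not matched, +0
  ending: matched, +2 (running total 19)
  bridge: not matched, +0
  trifurcation: matched, +6 (running total 25)
Total score = 25
Threshold = 16; verdict = identification

25


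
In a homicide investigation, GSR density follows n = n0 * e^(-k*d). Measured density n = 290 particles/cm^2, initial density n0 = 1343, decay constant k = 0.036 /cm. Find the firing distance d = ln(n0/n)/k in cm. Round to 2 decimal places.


GSR distance calculation:
n0/n = 1343 / 290 = 4.631034
ln(n0/n) = 1.53278
d = 1.53278 / 0.036 = 42.58 cm

42.58


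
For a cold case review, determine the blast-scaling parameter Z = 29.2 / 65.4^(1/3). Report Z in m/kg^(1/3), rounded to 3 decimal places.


Scaled distance calculation:
W^(1/3) = 65.4^(1/3) = 4.028957
Z = R / W^(1/3) = 29.2 / 4.028957
Z = 7.248 m/kg^(1/3)

7.248


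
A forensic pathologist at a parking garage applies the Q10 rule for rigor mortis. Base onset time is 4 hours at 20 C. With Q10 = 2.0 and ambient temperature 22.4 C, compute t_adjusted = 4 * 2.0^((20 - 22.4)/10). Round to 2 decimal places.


Rigor mortis time adjustment:
Exponent = (T_ref - T_actual) / 10 = (20 - 22.4) / 10 = -0.24
Q10 factor = 2.0^-0.24 = 0.84675
t_adjusted = 4 * 0.84675 = 3.39 hours

3.39


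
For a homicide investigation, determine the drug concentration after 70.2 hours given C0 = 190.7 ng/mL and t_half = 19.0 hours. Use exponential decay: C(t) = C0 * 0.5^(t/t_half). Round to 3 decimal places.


Drug concentration decay:
Number of half-lives = t / t_half = 70.2 / 19.0 = 3.694737
Decay factor = 0.5^3.694737 = 0.07722774
C(t) = 190.7 * 0.07722774 = 14.727 ng/mL

14.727


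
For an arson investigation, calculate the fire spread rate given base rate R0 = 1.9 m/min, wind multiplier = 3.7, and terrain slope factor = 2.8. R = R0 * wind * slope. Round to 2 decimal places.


Fire spread rate calculation:
R = R0 * wind_factor * slope_factor
= 1.9 * 3.7 * 2.8
= 7.03 * 2.8
= 19.68 m/min

19.68


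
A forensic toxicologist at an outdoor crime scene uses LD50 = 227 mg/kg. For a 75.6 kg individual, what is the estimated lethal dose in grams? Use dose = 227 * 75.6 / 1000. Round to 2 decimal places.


Lethal dose calculation:
Lethal dose = LD50 * body_weight / 1000
= 227 * 75.6 / 1000
= 17161.2 / 1000
= 17.16 g

17.16


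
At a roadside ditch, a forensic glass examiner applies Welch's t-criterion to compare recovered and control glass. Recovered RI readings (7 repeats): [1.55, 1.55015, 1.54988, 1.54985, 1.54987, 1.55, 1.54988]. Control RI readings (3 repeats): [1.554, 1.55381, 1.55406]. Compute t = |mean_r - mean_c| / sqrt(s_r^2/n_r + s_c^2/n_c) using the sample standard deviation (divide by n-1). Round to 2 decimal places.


Welch's t-criterion for glass RI comparison:
Recovered mean = sum / n_r = 10.84963 / 7 = 1.5499471
Control mean = sum / n_c = 4.66187 / 3 = 1.5539567
Recovered sample variance s_r^2 = 1.18571e-08
Control sample variance s_c^2 = 1.70333e-08
Welch SE (unpooled) = sqrt(s_r^2/n_r + s_c^2/n_c) = sqrt(1.69388e-09 + 5.67778e-09) = sqrt(7.37166e-09) = 8.58584e-05
|mean_r - mean_c| = 0.00400952
t = 0.00400952 / 8.58584e-05 = 46.70

46.70


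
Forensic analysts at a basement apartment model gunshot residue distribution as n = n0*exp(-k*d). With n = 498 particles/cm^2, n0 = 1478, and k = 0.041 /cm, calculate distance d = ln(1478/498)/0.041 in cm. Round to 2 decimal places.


GSR distance calculation:
n0/n = 1478 / 498 = 2.967871
ln(n0/n) = 1.087845
d = 1.087845 / 0.041 = 26.53 cm

26.53


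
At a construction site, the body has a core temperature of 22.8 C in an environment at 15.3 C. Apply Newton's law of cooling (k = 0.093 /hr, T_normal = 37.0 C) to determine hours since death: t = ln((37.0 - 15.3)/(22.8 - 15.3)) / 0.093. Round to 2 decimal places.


Using Newton's law of cooling:
t = ln((T_normal - T_ambient) / (T_body - T_ambient)) / k
T_normal - T_ambient = 21.7
T_body - T_ambient = 7.5
Ratio = 2.893333
ln(ratio) = 1.062409
t = 1.062409 / 0.093 = 11.42 hours

11.42


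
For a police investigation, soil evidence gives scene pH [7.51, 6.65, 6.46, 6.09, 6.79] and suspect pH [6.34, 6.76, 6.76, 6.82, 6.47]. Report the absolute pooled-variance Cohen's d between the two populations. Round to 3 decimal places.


Pooled-variance Cohen's d for soil pH comparison:
Scene mean = 33.5 / 5 = 6.7
Suspect mean = 33.15 / 5 = 6.63
Scene sample variance s_s^2 = 0.2741
Suspect sample variance s_c^2 = 0.0449
Pooled variance = ((n_s-1)*s_s^2 + (n_c-1)*s_c^2) / (n_s + n_c - 2) = 0.1595
Pooled SD = sqrt(0.1595) = 0.399375
Mean difference = 0.07
|d| = |0.07| / 0.399375 = 0.175

0.175


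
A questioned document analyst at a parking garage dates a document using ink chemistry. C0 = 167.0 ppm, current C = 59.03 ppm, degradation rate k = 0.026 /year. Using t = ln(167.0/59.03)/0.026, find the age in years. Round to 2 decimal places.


Document age estimation:
C0/C = 167.0 / 59.03 = 2.82907
ln(C0/C) = 1.039948
t = 1.039948 / 0.026 = 40.00 years

40.00


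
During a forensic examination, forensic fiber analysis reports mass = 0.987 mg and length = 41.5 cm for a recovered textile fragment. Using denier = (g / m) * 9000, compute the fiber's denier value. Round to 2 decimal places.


Denier calculation:
Mass in grams = 0.987 mg / 1000 = 0.000987 g
Length in meters = 41.5 cm / 100 = 0.415 m
Linear density = mass / length = 0.000987 / 0.415 = 0.00237831 g/m
Denier = (g/m) * 9000 = 0.00237831 * 9000 = 21.40

21.40


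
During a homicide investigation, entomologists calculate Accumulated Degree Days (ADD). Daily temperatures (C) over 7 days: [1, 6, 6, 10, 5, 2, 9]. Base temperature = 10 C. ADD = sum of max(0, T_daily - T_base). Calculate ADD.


Computing ADD day by day:
Day 1: max(0, 1 - 10) = 0
Day 2: max(0, 6 - 10) = 0
Day 3: max(0, 6 - 10) = 0
Day 4: max(0, 10 - 10) = 0
Day 5: max(0, 5 - 10) = 0
Day 6: max(0, 2 - 10) = 0
Day 7: max(0, 9 - 10) = 0
Total ADD = 0

0


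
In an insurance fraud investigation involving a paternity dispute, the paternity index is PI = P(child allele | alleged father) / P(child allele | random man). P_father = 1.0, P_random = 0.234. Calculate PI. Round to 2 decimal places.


Paternity Index calculation:
PI = P(allele|father) / P(allele|random)
PI = 1.0 / 0.234
PI = 4.27

4.27


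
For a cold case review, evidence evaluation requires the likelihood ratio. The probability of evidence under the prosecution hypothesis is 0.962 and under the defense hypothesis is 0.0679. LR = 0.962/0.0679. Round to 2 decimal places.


Likelihood ratio calculation:
LR = P(E|Hp) / P(E|Hd)
LR = 0.962 / 0.0679
LR = 14.17

14.17


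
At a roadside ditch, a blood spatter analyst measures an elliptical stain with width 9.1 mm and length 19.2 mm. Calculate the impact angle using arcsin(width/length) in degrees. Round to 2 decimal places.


Blood spatter impact angle calculation:
width / length = 9.1 / 19.2 = 0.473958
angle = arcsin(0.473958)
angle = 28.29 degrees

28.29


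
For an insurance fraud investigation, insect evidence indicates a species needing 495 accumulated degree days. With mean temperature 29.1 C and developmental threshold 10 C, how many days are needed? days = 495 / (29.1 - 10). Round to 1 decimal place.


Insect development time:
Effective temperature = avg_temp - T_base = 29.1 - 10 = 19.1 C
Days = ADD / effective_temp = 495 / 19.1 = 25.9 days

25.9


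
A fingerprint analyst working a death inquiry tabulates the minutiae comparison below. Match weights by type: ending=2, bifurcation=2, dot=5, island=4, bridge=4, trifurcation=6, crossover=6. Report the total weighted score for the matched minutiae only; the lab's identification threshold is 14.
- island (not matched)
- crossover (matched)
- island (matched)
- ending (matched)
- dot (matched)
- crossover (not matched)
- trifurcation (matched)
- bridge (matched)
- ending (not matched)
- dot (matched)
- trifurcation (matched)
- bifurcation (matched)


Weighted minutiae match score:
  island: not matched, +0
  crossover: matched, +6 (running total 6)
  island: matched, +4 (running total 10)
  ending: matched, +2 (running total 12)
  dot: matched, +5 (running total 17)
  crossover: not matched, +0
  trifurcation: matched, +6 (running total 23)
  bridge: matched, +4 (running total 27)
  ending: not matched, +0
  dot: matched, +5 (running total 32)
  trifurcation: matched, +6 (running total 38)
  bifurcation: matched, +2 (running total 40)
Total score = 40
Threshold = 14; verdict = identification

40


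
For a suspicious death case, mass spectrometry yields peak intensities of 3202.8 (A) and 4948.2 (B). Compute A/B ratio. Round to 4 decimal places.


Spectral peak ratio:
Peak A = 3202.8 counts
Peak B = 4948.2 counts
Ratio = 3202.8 / 4948.2 = 0.6473

0.6473


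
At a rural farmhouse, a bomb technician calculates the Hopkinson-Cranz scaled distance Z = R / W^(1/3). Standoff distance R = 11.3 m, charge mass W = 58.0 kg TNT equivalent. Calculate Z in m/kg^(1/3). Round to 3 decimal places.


Scaled distance calculation:
W^(1/3) = 58.0^(1/3) = 3.870877
Z = R / W^(1/3) = 11.3 / 3.870877
Z = 2.919 m/kg^(1/3)

2.919


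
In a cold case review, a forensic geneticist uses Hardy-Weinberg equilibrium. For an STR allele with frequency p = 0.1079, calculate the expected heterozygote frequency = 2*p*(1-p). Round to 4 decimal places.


Hardy-Weinberg heterozygote frequency:
q = 1 - p = 1 - 0.1079 = 0.8921
2pq = 2 * 0.1079 * 0.8921 = 0.1925

0.1925


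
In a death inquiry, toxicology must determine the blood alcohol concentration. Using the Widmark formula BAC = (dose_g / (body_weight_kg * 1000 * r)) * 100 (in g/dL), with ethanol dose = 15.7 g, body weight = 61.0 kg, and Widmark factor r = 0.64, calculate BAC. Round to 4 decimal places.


Applying the Widmark formula:
BAC = (dose_g / (body_wt * 1000 * r)) * 100
Denominator = 61.0 * 1000 * 0.64 = 39040
BAC = (15.7 / 39040) * 100
BAC = 0.0402 g/dL

0.0402


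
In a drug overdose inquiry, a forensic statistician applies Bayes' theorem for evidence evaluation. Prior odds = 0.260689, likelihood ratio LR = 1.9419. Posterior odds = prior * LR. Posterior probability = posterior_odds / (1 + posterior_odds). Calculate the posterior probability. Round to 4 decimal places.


Bayesian evidence evaluation:
Posterior odds = prior_odds * LR = 0.260689 * 1.9419 = 0.506232
Posterior probability = posterior_odds / (1 + posterior_odds)
= 0.506232 / (1 + 0.506232)
= 0.506232 / 1.506232
= 0.3361

0.3361


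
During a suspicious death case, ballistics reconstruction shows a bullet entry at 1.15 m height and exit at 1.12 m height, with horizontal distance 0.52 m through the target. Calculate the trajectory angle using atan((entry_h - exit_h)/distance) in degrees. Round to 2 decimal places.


Bullet trajectory angle:
Height difference = 1.15 - 1.12 = 0.03 m
angle = atan(0.03 / 0.52)
angle = atan(0.057692)
angle = 3.30 degrees

3.30


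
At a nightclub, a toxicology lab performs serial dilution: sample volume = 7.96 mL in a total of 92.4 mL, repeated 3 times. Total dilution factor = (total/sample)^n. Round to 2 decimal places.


Dilution factor calculation:
Single dilution = V_total / V_sample = 92.4 / 7.96 ≈ 11.60804
Number of dilutions = 3
Total DF = (92.4 / 7.96)^3 (full precision, rounded at the end) = 1564.14

1564.14


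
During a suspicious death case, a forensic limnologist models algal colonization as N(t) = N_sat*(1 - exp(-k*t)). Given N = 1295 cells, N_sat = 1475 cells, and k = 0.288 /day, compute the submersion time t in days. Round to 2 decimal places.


PMSI from diatom colonization curve:
N / N_sat = 1295 / 1475 = 0.877966
1 - N/N_sat = 0.122034
ln(1 - N/N_sat) = -2.103456
t = -ln(1 - N/N_sat) / k = -(-2.103456) / 0.288 = 7.30 days

7.30


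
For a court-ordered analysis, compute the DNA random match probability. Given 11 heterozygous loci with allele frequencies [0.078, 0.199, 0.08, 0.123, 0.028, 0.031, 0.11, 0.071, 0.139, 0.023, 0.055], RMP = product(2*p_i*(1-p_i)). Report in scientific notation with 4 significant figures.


Computing RMP for 11 loci:
Locus 1: 2 * 0.078 * 0.922 = 0.143832
Locus 2: 2 * 0.199 * 0.801 = 0.318798
Locus 3: 2 * 0.08 * 0.92 = 0.1472
Locus 4: 2 * 0.123 * 0.877 = 0.215742
Locus 5: 2 * 0.028 * 0.972 = 0.054432
Locus 6: 2 * 0.031 * 0.969 = 0.060078
Locus 7: 2 * 0.11 * 0.89 = 0.1958
Locus 8: 2 * 0.071 * 0.929 = 0.131918
Locus 9: 2 * 0.139 * 0.861 = 0.239358
Locus 10: 2 * 0.023 * 0.977 = 0.044942
Locus 11: 2 * 0.055 * 0.945 = 0.10395
RMP = 1.375e-10

1.375e-10


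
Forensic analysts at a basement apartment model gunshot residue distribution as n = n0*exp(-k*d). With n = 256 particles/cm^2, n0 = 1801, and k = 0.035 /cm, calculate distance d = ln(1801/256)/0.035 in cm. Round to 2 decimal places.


GSR distance calculation:
n0/n = 1801 / 256 = 7.035156
ln(n0/n) = 1.95092
d = 1.95092 / 0.035 = 55.74 cm

55.74


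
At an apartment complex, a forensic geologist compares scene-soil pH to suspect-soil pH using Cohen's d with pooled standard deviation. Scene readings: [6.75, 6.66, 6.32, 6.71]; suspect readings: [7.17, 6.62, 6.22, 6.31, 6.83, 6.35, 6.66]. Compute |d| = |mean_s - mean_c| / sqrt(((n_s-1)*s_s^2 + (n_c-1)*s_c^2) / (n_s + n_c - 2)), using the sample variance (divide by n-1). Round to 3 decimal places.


Pooled-variance Cohen's d for soil pH comparison:
Scene mean = 26.44 / 4 = 6.61
Suspect mean = 46.16 / 7 = 6.594286
Scene sample variance s_s^2 = 0.038733
Suspect sample variance s_c^2 = 0.112095
Pooled variance = ((n_s-1)*s_s^2 + (n_c-1)*s_c^2) / (n_s + n_c - 2) = 0.087641
Pooled SD = sqrt(0.087641) = 0.296042
Mean difference = 0.015714
|d| = |0.015714| / 0.296042 = 0.053

0.053


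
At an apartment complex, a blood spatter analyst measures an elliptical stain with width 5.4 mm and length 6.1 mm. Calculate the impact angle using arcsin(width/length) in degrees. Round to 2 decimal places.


Blood spatter impact angle calculation:
width / length = 5.4 / 6.1 = 0.885246
angle = arcsin(0.885246)
angle = 62.28 degrees

62.28


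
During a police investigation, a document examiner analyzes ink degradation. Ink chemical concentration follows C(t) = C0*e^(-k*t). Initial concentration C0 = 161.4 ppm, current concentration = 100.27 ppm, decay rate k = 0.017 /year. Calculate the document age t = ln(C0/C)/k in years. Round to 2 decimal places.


Document age estimation:
C0/C = 161.4 / 100.27 = 1.609654
ln(C0/C) = 0.476019
t = 0.476019 / 0.017 = 28.00 years

28.00


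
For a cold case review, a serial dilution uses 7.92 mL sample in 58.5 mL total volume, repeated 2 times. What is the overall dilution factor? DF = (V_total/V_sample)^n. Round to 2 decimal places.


Dilution factor calculation:
Single dilution = V_total / V_sample = 58.5 / 7.92 ≈ 7.386364
Number of dilutions = 2
Total DF = (58.5 / 7.92)^2 (full precision, rounded at the end) = 54.56

54.56


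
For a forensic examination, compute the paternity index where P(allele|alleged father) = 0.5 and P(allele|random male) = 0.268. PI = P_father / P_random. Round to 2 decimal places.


Paternity Index calculation:
PI = P(allele|father) / P(allele|random)
PI = 0.5 / 0.268
PI = 1.87

1.87


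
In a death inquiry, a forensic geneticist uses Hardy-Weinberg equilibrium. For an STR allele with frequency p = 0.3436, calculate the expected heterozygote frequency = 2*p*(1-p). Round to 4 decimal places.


Hardy-Weinberg heterozygote frequency:
q = 1 - p = 1 - 0.3436 = 0.6564
2pq = 2 * 0.3436 * 0.6564 = 0.4511

0.4511


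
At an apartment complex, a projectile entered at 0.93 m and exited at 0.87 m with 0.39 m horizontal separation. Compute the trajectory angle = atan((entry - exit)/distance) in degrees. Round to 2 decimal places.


Bullet trajectory angle:
Height difference = 0.93 - 0.87 = 0.06 m
angle = atan(0.06 / 0.39)
angle = atan(0.153846)
angle = 8.75 degrees

8.75


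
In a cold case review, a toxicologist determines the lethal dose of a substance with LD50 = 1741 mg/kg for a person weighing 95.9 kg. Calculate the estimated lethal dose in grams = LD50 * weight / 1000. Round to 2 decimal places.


Lethal dose calculation:
Lethal dose = LD50 * body_weight / 1000
= 1741 * 95.9 / 1000
= 166961.9 / 1000
= 166.96 g

166.96


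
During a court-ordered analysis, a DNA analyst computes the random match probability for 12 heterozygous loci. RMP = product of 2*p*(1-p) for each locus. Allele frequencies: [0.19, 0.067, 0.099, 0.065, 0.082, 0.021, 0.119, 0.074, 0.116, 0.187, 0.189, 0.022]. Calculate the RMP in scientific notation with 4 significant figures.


Computing RMP for 12 loci:
Locus 1: 2 * 0.19 * 0.81 = 0.3078
Locus 2: 2 * 0.067 * 0.933 = 0.125022
Locus 3: 2 * 0.099 * 0.901 = 0.178398
Locus 4: 2 * 0.065 * 0.935 = 0.12155
Locus 5: 2 * 0.082 * 0.918 = 0.150552
Locus 6: 2 * 0.021 * 0.979 = 0.041118
Locus 7: 2 * 0.119 * 0.881 = 0.209678
Locus 8: 2 * 0.074 * 0.926 = 0.137048
Locus 9: 2 * 0.116 * 0.884 = 0.205088
Locus 10: 2 * 0.187 * 0.813 = 0.304062
Locus 11: 2 * 0.189 * 0.811 = 0.306558
Locus 12: 2 * 0.022 * 0.978 = 0.043032
RMP = 1.221e-10

1.221e-10


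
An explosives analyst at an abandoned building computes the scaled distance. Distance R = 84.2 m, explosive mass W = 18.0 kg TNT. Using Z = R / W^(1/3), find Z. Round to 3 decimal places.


Scaled distance calculation:
W^(1/3) = 18.0^(1/3) = 2.620741
Z = R / W^(1/3) = 84.2 / 2.620741
Z = 32.128 m/kg^(1/3)

32.128


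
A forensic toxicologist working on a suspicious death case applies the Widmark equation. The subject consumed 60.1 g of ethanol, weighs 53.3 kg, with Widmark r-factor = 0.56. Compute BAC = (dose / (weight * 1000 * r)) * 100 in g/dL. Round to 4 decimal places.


Applying the Widmark formula:
BAC = (dose_g / (body_wt * 1000 * r)) * 100
Denominator = 53.3 * 1000 * 0.56 = 29848
BAC = (60.1 / 29848) * 100
BAC = 0.2014 g/dL

0.2014


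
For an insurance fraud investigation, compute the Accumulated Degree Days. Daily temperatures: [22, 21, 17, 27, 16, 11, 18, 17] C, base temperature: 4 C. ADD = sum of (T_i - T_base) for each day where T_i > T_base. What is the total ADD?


Computing ADD day by day:
Day 1: max(0, 22 - 4) = 18
Day 2: max(0, 21 - 4) = 17
Day 3: max(0, 17 - 4) = 13
Day 4: max(0, 27 - 4) = 23
Day 5: max(0, 16 - 4) = 12
Day 6: max(0, 11 - 4) = 7
Day 7: max(0, 18 - 4) = 14
Day 8: max(0, 17 - 4) = 13
Total ADD = 117

117


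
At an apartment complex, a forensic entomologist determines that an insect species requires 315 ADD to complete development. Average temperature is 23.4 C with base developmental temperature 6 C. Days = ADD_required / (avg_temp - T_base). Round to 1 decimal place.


Insect development time:
Effective temperature = avg_temp - T_base = 23.4 - 6 = 17.4 C
Days = ADD / effective_temp = 315 / 17.4 = 18.1 days

18.1


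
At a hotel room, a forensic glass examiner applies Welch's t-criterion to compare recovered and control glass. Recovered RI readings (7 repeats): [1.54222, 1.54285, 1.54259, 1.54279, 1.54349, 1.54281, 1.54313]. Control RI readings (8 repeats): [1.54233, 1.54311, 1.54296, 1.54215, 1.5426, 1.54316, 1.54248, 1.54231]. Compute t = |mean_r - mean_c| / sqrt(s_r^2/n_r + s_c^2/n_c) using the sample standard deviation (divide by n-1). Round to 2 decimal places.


Welch's t-criterion for glass RI comparison:
Recovered mean = sum / n_r = 10.79988 / 7 = 1.54284
Control mean = sum / n_c = 12.3411 / 8 = 1.5426375
Recovered sample variance s_r^2 = 1.595e-07
Control sample variance s_c^2 = 1.52279e-07
Welch SE (unpooled) = sqrt(s_r^2/n_r + s_c^2/n_c) = sqrt(2.27857e-08 + 1.90348e-08) = sqrt(4.18205e-08) = 0.000204501
|mean_r - mean_c| = 0.0002025
t = 0.0002025 / 0.000204501 = 0.99

0.99


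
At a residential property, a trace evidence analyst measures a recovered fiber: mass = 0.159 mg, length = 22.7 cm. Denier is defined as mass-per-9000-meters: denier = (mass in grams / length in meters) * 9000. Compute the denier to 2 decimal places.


Denier calculation:
Mass in grams = 0.159 mg / 1000 = 0.000159 g
Length in meters = 22.7 cm / 100 = 0.227 m
Linear density = mass / length = 0.000159 / 0.227 = 0.00070044 g/m
Denier = (g/m) * 9000 = 0.00070044 * 9000 = 6.30

6.30


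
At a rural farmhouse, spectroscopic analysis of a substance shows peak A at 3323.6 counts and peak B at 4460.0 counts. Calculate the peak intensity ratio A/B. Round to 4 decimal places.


Spectral peak ratio:
Peak A = 3323.6 counts
Peak B = 4460.0 counts
Ratio = 3323.6 / 4460.0 = 0.7452

0.7452


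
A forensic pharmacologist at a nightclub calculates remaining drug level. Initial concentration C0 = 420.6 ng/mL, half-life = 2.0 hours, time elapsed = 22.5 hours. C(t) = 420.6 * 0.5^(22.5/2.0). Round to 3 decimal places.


Drug concentration decay:
Number of half-lives = t / t_half = 22.5 / 2.0 = 11.25
Decay factor = 0.5^11.25 = 0.00041059
C(t) = 420.6 * 0.00041059 = 0.173 ng/mL

0.173


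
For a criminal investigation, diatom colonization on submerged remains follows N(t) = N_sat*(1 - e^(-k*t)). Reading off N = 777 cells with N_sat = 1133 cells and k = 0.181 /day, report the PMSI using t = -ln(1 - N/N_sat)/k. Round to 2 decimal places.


PMSI from diatom colonization curve:
N / N_sat = 777 / 1133 = 0.68579
1 - N/N_sat = 0.31421
ln(1 - N/N_sat) = -1.157694
t = -ln(1 - N/N_sat) / k = -(-1.157694) / 0.181 = 6.40 days

6.40


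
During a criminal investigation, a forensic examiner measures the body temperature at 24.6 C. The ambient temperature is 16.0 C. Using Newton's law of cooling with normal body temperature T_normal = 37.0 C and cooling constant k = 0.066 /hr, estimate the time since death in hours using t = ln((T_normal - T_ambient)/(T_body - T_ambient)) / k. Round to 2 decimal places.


Using Newton's law of cooling:
t = ln((T_normal - T_ambient) / (T_body - T_ambient)) / k
T_normal - T_ambient = 21.0
T_body - T_ambient = 8.6
Ratio = 2.44186
ln(ratio) = 0.89276
t = 0.89276 / 0.066 = 13.53 hours

13.53


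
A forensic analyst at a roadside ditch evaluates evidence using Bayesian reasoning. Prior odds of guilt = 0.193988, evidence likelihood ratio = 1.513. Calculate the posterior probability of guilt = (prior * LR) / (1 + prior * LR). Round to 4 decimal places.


Bayesian evidence evaluation:
Posterior odds = prior_odds * LR = 0.193988 * 1.513 = 0.2935038
Posterior probability = posterior_odds / (1 + posterior_odds)
= 0.2935038 / (1 + 0.2935038)
= 0.2935038 / 1.2935038
= 0.2269

0.2269


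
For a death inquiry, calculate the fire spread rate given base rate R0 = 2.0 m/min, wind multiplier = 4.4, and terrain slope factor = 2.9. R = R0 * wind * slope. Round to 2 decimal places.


Fire spread rate calculation:
R = R0 * wind_factor * slope_factor
= 2.0 * 4.4 * 2.9
= 8.8 * 2.9
= 25.52 m/min

25.52


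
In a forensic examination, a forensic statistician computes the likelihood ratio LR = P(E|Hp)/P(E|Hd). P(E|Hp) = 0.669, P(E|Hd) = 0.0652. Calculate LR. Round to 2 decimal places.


Likelihood ratio calculation:
LR = P(E|Hp) / P(E|Hd)
LR = 0.669 / 0.0652
LR = 10.26

10.26


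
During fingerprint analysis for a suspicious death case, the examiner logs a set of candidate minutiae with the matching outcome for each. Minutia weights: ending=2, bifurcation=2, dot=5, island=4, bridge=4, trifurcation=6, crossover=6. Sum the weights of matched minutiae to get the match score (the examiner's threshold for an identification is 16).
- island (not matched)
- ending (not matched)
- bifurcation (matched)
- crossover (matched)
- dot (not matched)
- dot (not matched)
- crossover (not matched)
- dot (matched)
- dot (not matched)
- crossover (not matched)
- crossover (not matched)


Weighted minutiae match score:
  island: not matched, +0
  ending: not matched, +0
  bifurcation: matched, +2 (running total 2)
  crossover: matched, +6 (running total 8)
  dot: not matched, +0
  dot: not matched, +0
  crossover: not matched, +0
  dot: matched, +5 (running total 13)
  dot: not matched, +0
  crossover: not matched, +0
  crossover: not matched, +0
Total score = 13
Threshold = 16; verdict = inconclusive

13


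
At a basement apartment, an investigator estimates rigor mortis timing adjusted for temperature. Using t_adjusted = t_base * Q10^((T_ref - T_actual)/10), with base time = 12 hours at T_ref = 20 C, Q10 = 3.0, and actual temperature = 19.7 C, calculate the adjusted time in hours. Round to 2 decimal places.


Rigor mortis time adjustment:
Exponent = (T_ref - T_actual) / 10 = (20 - 19.7) / 10 = 0.03
Q10 factor = 3.0^0.03 = 1.03351
t_adjusted = 12 * 1.03351 = 12.40 hours

12.40


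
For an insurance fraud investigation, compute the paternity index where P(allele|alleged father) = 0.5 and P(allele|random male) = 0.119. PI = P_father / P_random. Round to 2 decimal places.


Paternity Index calculation:
PI = P(allele|father) / P(allele|random)
PI = 0.5 / 0.119
PI = 4.20

4.20


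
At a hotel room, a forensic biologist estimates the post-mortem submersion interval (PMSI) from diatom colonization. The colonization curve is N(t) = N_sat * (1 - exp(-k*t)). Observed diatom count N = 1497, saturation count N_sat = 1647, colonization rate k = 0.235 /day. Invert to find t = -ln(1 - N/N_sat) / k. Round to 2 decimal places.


PMSI from diatom colonization curve:
N / N_sat = 1497 / 1647 = 0.908925
1 - N/N_sat = 0.091075
ln(1 - N/N_sat) = -2.396072
t = -ln(1 - N/N_sat) / k = -(-2.396072) / 0.235 = 10.20 days

10.20


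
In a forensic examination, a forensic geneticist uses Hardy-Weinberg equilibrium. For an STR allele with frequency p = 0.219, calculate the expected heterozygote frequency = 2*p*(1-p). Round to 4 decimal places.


Hardy-Weinberg heterozygote frequency:
q = 1 - p = 1 - 0.219 = 0.781
2pq = 2 * 0.219 * 0.781 = 0.3421

0.3421


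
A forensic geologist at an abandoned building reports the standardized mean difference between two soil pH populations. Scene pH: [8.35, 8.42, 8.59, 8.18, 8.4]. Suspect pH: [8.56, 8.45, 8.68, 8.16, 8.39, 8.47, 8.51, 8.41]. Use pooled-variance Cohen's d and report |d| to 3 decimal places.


Pooled-variance Cohen's d for soil pH comparison:
Scene mean = 41.94 / 5 = 8.388
Suspect mean = 67.63 / 8 = 8.45375
Scene sample variance s_s^2 = 0.02167
Suspect sample variance s_c^2 = 0.022598
Pooled variance = ((n_s-1)*s_s^2 + (n_c-1)*s_c^2) / (n_s + n_c - 2) = 0.022261
Pooled SD = sqrt(0.022261) = 0.149201
Mean difference = -0.06575
|d| = |-0.06575| / 0.149201 = 0.441

0.441
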